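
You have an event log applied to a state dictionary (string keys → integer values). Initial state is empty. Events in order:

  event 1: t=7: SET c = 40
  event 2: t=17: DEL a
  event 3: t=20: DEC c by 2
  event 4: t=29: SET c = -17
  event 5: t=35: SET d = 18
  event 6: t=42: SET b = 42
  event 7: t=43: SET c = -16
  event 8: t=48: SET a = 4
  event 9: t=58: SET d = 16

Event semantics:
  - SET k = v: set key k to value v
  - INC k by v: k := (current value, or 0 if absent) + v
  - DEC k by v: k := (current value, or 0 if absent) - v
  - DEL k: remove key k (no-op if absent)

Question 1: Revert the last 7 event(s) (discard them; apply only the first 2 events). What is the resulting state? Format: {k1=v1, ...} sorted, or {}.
Answer: {c=40}

Derivation:
Keep first 2 events (discard last 7):
  after event 1 (t=7: SET c = 40): {c=40}
  after event 2 (t=17: DEL a): {c=40}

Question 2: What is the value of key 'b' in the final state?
Track key 'b' through all 9 events:
  event 1 (t=7: SET c = 40): b unchanged
  event 2 (t=17: DEL a): b unchanged
  event 3 (t=20: DEC c by 2): b unchanged
  event 4 (t=29: SET c = -17): b unchanged
  event 5 (t=35: SET d = 18): b unchanged
  event 6 (t=42: SET b = 42): b (absent) -> 42
  event 7 (t=43: SET c = -16): b unchanged
  event 8 (t=48: SET a = 4): b unchanged
  event 9 (t=58: SET d = 16): b unchanged
Final: b = 42

Answer: 42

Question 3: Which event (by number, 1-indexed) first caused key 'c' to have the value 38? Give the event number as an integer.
Looking for first event where c becomes 38:
  event 1: c = 40
  event 2: c = 40
  event 3: c 40 -> 38  <-- first match

Answer: 3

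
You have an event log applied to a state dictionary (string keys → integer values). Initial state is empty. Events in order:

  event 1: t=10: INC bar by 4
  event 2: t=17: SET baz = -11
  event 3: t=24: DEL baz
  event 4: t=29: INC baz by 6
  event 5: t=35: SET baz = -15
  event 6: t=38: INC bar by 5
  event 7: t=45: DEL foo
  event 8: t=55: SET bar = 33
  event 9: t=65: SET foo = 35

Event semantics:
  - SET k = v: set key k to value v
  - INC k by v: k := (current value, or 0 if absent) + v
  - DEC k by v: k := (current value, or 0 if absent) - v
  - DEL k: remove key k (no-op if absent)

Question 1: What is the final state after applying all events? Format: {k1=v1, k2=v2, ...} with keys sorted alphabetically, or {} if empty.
Answer: {bar=33, baz=-15, foo=35}

Derivation:
  after event 1 (t=10: INC bar by 4): {bar=4}
  after event 2 (t=17: SET baz = -11): {bar=4, baz=-11}
  after event 3 (t=24: DEL baz): {bar=4}
  after event 4 (t=29: INC baz by 6): {bar=4, baz=6}
  after event 5 (t=35: SET baz = -15): {bar=4, baz=-15}
  after event 6 (t=38: INC bar by 5): {bar=9, baz=-15}
  after event 7 (t=45: DEL foo): {bar=9, baz=-15}
  after event 8 (t=55: SET bar = 33): {bar=33, baz=-15}
  after event 9 (t=65: SET foo = 35): {bar=33, baz=-15, foo=35}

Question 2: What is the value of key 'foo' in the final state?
Track key 'foo' through all 9 events:
  event 1 (t=10: INC bar by 4): foo unchanged
  event 2 (t=17: SET baz = -11): foo unchanged
  event 3 (t=24: DEL baz): foo unchanged
  event 4 (t=29: INC baz by 6): foo unchanged
  event 5 (t=35: SET baz = -15): foo unchanged
  event 6 (t=38: INC bar by 5): foo unchanged
  event 7 (t=45: DEL foo): foo (absent) -> (absent)
  event 8 (t=55: SET bar = 33): foo unchanged
  event 9 (t=65: SET foo = 35): foo (absent) -> 35
Final: foo = 35

Answer: 35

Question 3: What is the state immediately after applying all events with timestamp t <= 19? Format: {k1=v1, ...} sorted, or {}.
Answer: {bar=4, baz=-11}

Derivation:
Apply events with t <= 19 (2 events):
  after event 1 (t=10: INC bar by 4): {bar=4}
  after event 2 (t=17: SET baz = -11): {bar=4, baz=-11}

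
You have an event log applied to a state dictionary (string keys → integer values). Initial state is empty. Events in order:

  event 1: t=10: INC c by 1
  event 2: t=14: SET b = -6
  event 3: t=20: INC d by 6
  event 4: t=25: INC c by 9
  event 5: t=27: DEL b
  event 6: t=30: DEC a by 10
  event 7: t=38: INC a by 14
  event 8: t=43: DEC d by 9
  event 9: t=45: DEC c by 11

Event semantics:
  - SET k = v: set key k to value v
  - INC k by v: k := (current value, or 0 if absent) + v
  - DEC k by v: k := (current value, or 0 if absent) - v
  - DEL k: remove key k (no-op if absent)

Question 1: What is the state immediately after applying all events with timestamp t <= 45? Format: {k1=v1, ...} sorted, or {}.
Answer: {a=4, c=-1, d=-3}

Derivation:
Apply events with t <= 45 (9 events):
  after event 1 (t=10: INC c by 1): {c=1}
  after event 2 (t=14: SET b = -6): {b=-6, c=1}
  after event 3 (t=20: INC d by 6): {b=-6, c=1, d=6}
  after event 4 (t=25: INC c by 9): {b=-6, c=10, d=6}
  after event 5 (t=27: DEL b): {c=10, d=6}
  after event 6 (t=30: DEC a by 10): {a=-10, c=10, d=6}
  after event 7 (t=38: INC a by 14): {a=4, c=10, d=6}
  after event 8 (t=43: DEC d by 9): {a=4, c=10, d=-3}
  after event 9 (t=45: DEC c by 11): {a=4, c=-1, d=-3}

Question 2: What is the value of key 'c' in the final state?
Track key 'c' through all 9 events:
  event 1 (t=10: INC c by 1): c (absent) -> 1
  event 2 (t=14: SET b = -6): c unchanged
  event 3 (t=20: INC d by 6): c unchanged
  event 4 (t=25: INC c by 9): c 1 -> 10
  event 5 (t=27: DEL b): c unchanged
  event 6 (t=30: DEC a by 10): c unchanged
  event 7 (t=38: INC a by 14): c unchanged
  event 8 (t=43: DEC d by 9): c unchanged
  event 9 (t=45: DEC c by 11): c 10 -> -1
Final: c = -1

Answer: -1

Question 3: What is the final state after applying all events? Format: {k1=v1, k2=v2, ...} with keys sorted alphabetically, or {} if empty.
Answer: {a=4, c=-1, d=-3}

Derivation:
  after event 1 (t=10: INC c by 1): {c=1}
  after event 2 (t=14: SET b = -6): {b=-6, c=1}
  after event 3 (t=20: INC d by 6): {b=-6, c=1, d=6}
  after event 4 (t=25: INC c by 9): {b=-6, c=10, d=6}
  after event 5 (t=27: DEL b): {c=10, d=6}
  after event 6 (t=30: DEC a by 10): {a=-10, c=10, d=6}
  after event 7 (t=38: INC a by 14): {a=4, c=10, d=6}
  after event 8 (t=43: DEC d by 9): {a=4, c=10, d=-3}
  after event 9 (t=45: DEC c by 11): {a=4, c=-1, d=-3}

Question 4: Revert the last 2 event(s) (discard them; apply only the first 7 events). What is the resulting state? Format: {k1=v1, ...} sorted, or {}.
Answer: {a=4, c=10, d=6}

Derivation:
Keep first 7 events (discard last 2):
  after event 1 (t=10: INC c by 1): {c=1}
  after event 2 (t=14: SET b = -6): {b=-6, c=1}
  after event 3 (t=20: INC d by 6): {b=-6, c=1, d=6}
  after event 4 (t=25: INC c by 9): {b=-6, c=10, d=6}
  after event 5 (t=27: DEL b): {c=10, d=6}
  after event 6 (t=30: DEC a by 10): {a=-10, c=10, d=6}
  after event 7 (t=38: INC a by 14): {a=4, c=10, d=6}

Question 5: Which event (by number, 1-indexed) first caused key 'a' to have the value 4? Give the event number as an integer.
Looking for first event where a becomes 4:
  event 6: a = -10
  event 7: a -10 -> 4  <-- first match

Answer: 7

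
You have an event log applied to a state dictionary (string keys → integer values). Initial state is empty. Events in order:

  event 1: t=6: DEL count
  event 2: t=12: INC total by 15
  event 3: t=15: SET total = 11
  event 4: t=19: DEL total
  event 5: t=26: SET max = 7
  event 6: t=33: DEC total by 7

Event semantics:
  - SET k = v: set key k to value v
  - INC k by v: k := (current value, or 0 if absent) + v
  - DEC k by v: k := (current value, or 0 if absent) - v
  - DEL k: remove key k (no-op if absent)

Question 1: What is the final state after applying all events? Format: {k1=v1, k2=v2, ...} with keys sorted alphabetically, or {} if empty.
Answer: {max=7, total=-7}

Derivation:
  after event 1 (t=6: DEL count): {}
  after event 2 (t=12: INC total by 15): {total=15}
  after event 3 (t=15: SET total = 11): {total=11}
  after event 4 (t=19: DEL total): {}
  after event 5 (t=26: SET max = 7): {max=7}
  after event 6 (t=33: DEC total by 7): {max=7, total=-7}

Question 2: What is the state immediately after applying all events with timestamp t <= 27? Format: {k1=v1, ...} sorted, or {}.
Answer: {max=7}

Derivation:
Apply events with t <= 27 (5 events):
  after event 1 (t=6: DEL count): {}
  after event 2 (t=12: INC total by 15): {total=15}
  after event 3 (t=15: SET total = 11): {total=11}
  after event 4 (t=19: DEL total): {}
  after event 5 (t=26: SET max = 7): {max=7}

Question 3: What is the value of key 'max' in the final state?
Answer: 7

Derivation:
Track key 'max' through all 6 events:
  event 1 (t=6: DEL count): max unchanged
  event 2 (t=12: INC total by 15): max unchanged
  event 3 (t=15: SET total = 11): max unchanged
  event 4 (t=19: DEL total): max unchanged
  event 5 (t=26: SET max = 7): max (absent) -> 7
  event 6 (t=33: DEC total by 7): max unchanged
Final: max = 7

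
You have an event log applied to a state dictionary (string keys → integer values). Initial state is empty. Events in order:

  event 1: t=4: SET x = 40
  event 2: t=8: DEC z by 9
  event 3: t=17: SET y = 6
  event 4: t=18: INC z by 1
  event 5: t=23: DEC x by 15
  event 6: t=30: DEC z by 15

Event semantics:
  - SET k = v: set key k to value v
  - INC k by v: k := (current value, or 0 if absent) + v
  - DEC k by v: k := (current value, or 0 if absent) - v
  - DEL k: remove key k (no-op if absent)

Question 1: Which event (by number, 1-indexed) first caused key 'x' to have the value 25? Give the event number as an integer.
Answer: 5

Derivation:
Looking for first event where x becomes 25:
  event 1: x = 40
  event 2: x = 40
  event 3: x = 40
  event 4: x = 40
  event 5: x 40 -> 25  <-- first match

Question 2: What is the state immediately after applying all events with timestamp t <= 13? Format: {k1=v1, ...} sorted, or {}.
Apply events with t <= 13 (2 events):
  after event 1 (t=4: SET x = 40): {x=40}
  after event 2 (t=8: DEC z by 9): {x=40, z=-9}

Answer: {x=40, z=-9}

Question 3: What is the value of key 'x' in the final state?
Answer: 25

Derivation:
Track key 'x' through all 6 events:
  event 1 (t=4: SET x = 40): x (absent) -> 40
  event 2 (t=8: DEC z by 9): x unchanged
  event 3 (t=17: SET y = 6): x unchanged
  event 4 (t=18: INC z by 1): x unchanged
  event 5 (t=23: DEC x by 15): x 40 -> 25
  event 6 (t=30: DEC z by 15): x unchanged
Final: x = 25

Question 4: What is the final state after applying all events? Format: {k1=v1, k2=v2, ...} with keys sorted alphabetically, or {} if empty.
Answer: {x=25, y=6, z=-23}

Derivation:
  after event 1 (t=4: SET x = 40): {x=40}
  after event 2 (t=8: DEC z by 9): {x=40, z=-9}
  after event 3 (t=17: SET y = 6): {x=40, y=6, z=-9}
  after event 4 (t=18: INC z by 1): {x=40, y=6, z=-8}
  after event 5 (t=23: DEC x by 15): {x=25, y=6, z=-8}
  after event 6 (t=30: DEC z by 15): {x=25, y=6, z=-23}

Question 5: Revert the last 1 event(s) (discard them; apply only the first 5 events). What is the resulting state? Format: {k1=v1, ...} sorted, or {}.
Keep first 5 events (discard last 1):
  after event 1 (t=4: SET x = 40): {x=40}
  after event 2 (t=8: DEC z by 9): {x=40, z=-9}
  after event 3 (t=17: SET y = 6): {x=40, y=6, z=-9}
  after event 4 (t=18: INC z by 1): {x=40, y=6, z=-8}
  after event 5 (t=23: DEC x by 15): {x=25, y=6, z=-8}

Answer: {x=25, y=6, z=-8}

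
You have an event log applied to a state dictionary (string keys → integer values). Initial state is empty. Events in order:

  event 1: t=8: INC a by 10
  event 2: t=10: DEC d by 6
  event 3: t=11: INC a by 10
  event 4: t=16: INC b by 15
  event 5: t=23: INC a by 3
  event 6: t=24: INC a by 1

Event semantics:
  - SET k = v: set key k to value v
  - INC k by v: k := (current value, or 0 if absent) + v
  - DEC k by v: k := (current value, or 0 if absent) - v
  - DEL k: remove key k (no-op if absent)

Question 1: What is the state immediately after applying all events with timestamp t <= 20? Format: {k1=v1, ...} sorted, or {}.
Answer: {a=20, b=15, d=-6}

Derivation:
Apply events with t <= 20 (4 events):
  after event 1 (t=8: INC a by 10): {a=10}
  after event 2 (t=10: DEC d by 6): {a=10, d=-6}
  after event 3 (t=11: INC a by 10): {a=20, d=-6}
  after event 4 (t=16: INC b by 15): {a=20, b=15, d=-6}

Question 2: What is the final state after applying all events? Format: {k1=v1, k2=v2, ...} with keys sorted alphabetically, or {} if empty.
  after event 1 (t=8: INC a by 10): {a=10}
  after event 2 (t=10: DEC d by 6): {a=10, d=-6}
  after event 3 (t=11: INC a by 10): {a=20, d=-6}
  after event 4 (t=16: INC b by 15): {a=20, b=15, d=-6}
  after event 5 (t=23: INC a by 3): {a=23, b=15, d=-6}
  after event 6 (t=24: INC a by 1): {a=24, b=15, d=-6}

Answer: {a=24, b=15, d=-6}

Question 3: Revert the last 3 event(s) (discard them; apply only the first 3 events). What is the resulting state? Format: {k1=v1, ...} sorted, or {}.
Keep first 3 events (discard last 3):
  after event 1 (t=8: INC a by 10): {a=10}
  after event 2 (t=10: DEC d by 6): {a=10, d=-6}
  after event 3 (t=11: INC a by 10): {a=20, d=-6}

Answer: {a=20, d=-6}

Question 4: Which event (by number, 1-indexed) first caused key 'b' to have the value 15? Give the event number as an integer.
Looking for first event where b becomes 15:
  event 4: b (absent) -> 15  <-- first match

Answer: 4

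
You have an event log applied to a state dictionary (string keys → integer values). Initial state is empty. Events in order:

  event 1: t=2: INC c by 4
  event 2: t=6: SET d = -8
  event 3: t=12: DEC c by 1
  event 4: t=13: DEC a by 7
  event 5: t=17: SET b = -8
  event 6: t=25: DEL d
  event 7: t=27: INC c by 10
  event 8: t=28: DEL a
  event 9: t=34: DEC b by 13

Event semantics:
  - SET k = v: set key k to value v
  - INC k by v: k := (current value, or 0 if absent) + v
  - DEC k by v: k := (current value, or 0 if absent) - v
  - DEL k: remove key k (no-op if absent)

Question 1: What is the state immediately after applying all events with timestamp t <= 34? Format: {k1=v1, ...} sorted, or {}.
Apply events with t <= 34 (9 events):
  after event 1 (t=2: INC c by 4): {c=4}
  after event 2 (t=6: SET d = -8): {c=4, d=-8}
  after event 3 (t=12: DEC c by 1): {c=3, d=-8}
  after event 4 (t=13: DEC a by 7): {a=-7, c=3, d=-8}
  after event 5 (t=17: SET b = -8): {a=-7, b=-8, c=3, d=-8}
  after event 6 (t=25: DEL d): {a=-7, b=-8, c=3}
  after event 7 (t=27: INC c by 10): {a=-7, b=-8, c=13}
  after event 8 (t=28: DEL a): {b=-8, c=13}
  after event 9 (t=34: DEC b by 13): {b=-21, c=13}

Answer: {b=-21, c=13}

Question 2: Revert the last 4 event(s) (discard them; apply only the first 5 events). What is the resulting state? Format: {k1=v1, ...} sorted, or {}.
Keep first 5 events (discard last 4):
  after event 1 (t=2: INC c by 4): {c=4}
  after event 2 (t=6: SET d = -8): {c=4, d=-8}
  after event 3 (t=12: DEC c by 1): {c=3, d=-8}
  after event 4 (t=13: DEC a by 7): {a=-7, c=3, d=-8}
  after event 5 (t=17: SET b = -8): {a=-7, b=-8, c=3, d=-8}

Answer: {a=-7, b=-8, c=3, d=-8}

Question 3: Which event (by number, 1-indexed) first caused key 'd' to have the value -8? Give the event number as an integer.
Looking for first event where d becomes -8:
  event 2: d (absent) -> -8  <-- first match

Answer: 2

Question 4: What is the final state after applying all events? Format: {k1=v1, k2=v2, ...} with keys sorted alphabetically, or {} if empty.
Answer: {b=-21, c=13}

Derivation:
  after event 1 (t=2: INC c by 4): {c=4}
  after event 2 (t=6: SET d = -8): {c=4, d=-8}
  after event 3 (t=12: DEC c by 1): {c=3, d=-8}
  after event 4 (t=13: DEC a by 7): {a=-7, c=3, d=-8}
  after event 5 (t=17: SET b = -8): {a=-7, b=-8, c=3, d=-8}
  after event 6 (t=25: DEL d): {a=-7, b=-8, c=3}
  after event 7 (t=27: INC c by 10): {a=-7, b=-8, c=13}
  after event 8 (t=28: DEL a): {b=-8, c=13}
  after event 9 (t=34: DEC b by 13): {b=-21, c=13}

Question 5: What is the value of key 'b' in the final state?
Answer: -21

Derivation:
Track key 'b' through all 9 events:
  event 1 (t=2: INC c by 4): b unchanged
  event 2 (t=6: SET d = -8): b unchanged
  event 3 (t=12: DEC c by 1): b unchanged
  event 4 (t=13: DEC a by 7): b unchanged
  event 5 (t=17: SET b = -8): b (absent) -> -8
  event 6 (t=25: DEL d): b unchanged
  event 7 (t=27: INC c by 10): b unchanged
  event 8 (t=28: DEL a): b unchanged
  event 9 (t=34: DEC b by 13): b -8 -> -21
Final: b = -21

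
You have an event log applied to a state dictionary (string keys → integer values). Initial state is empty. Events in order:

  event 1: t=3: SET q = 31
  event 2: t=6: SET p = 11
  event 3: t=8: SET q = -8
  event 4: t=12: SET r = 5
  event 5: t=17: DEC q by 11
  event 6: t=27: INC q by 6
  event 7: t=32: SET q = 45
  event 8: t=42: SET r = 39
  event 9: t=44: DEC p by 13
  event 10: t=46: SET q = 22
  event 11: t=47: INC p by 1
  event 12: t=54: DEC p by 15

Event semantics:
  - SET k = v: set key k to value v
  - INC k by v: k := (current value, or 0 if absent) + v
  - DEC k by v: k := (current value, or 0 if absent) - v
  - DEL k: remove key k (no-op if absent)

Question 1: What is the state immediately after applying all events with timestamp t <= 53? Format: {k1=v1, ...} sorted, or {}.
Apply events with t <= 53 (11 events):
  after event 1 (t=3: SET q = 31): {q=31}
  after event 2 (t=6: SET p = 11): {p=11, q=31}
  after event 3 (t=8: SET q = -8): {p=11, q=-8}
  after event 4 (t=12: SET r = 5): {p=11, q=-8, r=5}
  after event 5 (t=17: DEC q by 11): {p=11, q=-19, r=5}
  after event 6 (t=27: INC q by 6): {p=11, q=-13, r=5}
  after event 7 (t=32: SET q = 45): {p=11, q=45, r=5}
  after event 8 (t=42: SET r = 39): {p=11, q=45, r=39}
  after event 9 (t=44: DEC p by 13): {p=-2, q=45, r=39}
  after event 10 (t=46: SET q = 22): {p=-2, q=22, r=39}
  after event 11 (t=47: INC p by 1): {p=-1, q=22, r=39}

Answer: {p=-1, q=22, r=39}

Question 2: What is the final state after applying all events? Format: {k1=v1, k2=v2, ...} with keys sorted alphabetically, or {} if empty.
Answer: {p=-16, q=22, r=39}

Derivation:
  after event 1 (t=3: SET q = 31): {q=31}
  after event 2 (t=6: SET p = 11): {p=11, q=31}
  after event 3 (t=8: SET q = -8): {p=11, q=-8}
  after event 4 (t=12: SET r = 5): {p=11, q=-8, r=5}
  after event 5 (t=17: DEC q by 11): {p=11, q=-19, r=5}
  after event 6 (t=27: INC q by 6): {p=11, q=-13, r=5}
  after event 7 (t=32: SET q = 45): {p=11, q=45, r=5}
  after event 8 (t=42: SET r = 39): {p=11, q=45, r=39}
  after event 9 (t=44: DEC p by 13): {p=-2, q=45, r=39}
  after event 10 (t=46: SET q = 22): {p=-2, q=22, r=39}
  after event 11 (t=47: INC p by 1): {p=-1, q=22, r=39}
  after event 12 (t=54: DEC p by 15): {p=-16, q=22, r=39}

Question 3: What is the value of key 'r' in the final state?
Track key 'r' through all 12 events:
  event 1 (t=3: SET q = 31): r unchanged
  event 2 (t=6: SET p = 11): r unchanged
  event 3 (t=8: SET q = -8): r unchanged
  event 4 (t=12: SET r = 5): r (absent) -> 5
  event 5 (t=17: DEC q by 11): r unchanged
  event 6 (t=27: INC q by 6): r unchanged
  event 7 (t=32: SET q = 45): r unchanged
  event 8 (t=42: SET r = 39): r 5 -> 39
  event 9 (t=44: DEC p by 13): r unchanged
  event 10 (t=46: SET q = 22): r unchanged
  event 11 (t=47: INC p by 1): r unchanged
  event 12 (t=54: DEC p by 15): r unchanged
Final: r = 39

Answer: 39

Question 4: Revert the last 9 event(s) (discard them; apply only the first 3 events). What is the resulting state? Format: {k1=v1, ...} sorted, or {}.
Keep first 3 events (discard last 9):
  after event 1 (t=3: SET q = 31): {q=31}
  after event 2 (t=6: SET p = 11): {p=11, q=31}
  after event 3 (t=8: SET q = -8): {p=11, q=-8}

Answer: {p=11, q=-8}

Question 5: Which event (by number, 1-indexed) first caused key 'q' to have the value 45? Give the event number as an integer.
Answer: 7

Derivation:
Looking for first event where q becomes 45:
  event 1: q = 31
  event 2: q = 31
  event 3: q = -8
  event 4: q = -8
  event 5: q = -19
  event 6: q = -13
  event 7: q -13 -> 45  <-- first match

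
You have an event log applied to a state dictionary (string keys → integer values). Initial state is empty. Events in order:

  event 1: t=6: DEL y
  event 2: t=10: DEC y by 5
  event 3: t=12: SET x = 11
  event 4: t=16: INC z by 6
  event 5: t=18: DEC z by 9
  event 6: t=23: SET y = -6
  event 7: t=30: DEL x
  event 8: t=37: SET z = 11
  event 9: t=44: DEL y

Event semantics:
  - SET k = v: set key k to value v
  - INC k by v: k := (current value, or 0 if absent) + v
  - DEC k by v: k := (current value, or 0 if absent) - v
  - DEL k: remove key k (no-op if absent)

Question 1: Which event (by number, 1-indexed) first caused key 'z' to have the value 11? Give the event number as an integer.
Looking for first event where z becomes 11:
  event 4: z = 6
  event 5: z = -3
  event 6: z = -3
  event 7: z = -3
  event 8: z -3 -> 11  <-- first match

Answer: 8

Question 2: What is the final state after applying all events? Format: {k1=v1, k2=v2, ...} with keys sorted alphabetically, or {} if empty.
Answer: {z=11}

Derivation:
  after event 1 (t=6: DEL y): {}
  after event 2 (t=10: DEC y by 5): {y=-5}
  after event 3 (t=12: SET x = 11): {x=11, y=-5}
  after event 4 (t=16: INC z by 6): {x=11, y=-5, z=6}
  after event 5 (t=18: DEC z by 9): {x=11, y=-5, z=-3}
  after event 6 (t=23: SET y = -6): {x=11, y=-6, z=-3}
  after event 7 (t=30: DEL x): {y=-6, z=-3}
  after event 8 (t=37: SET z = 11): {y=-6, z=11}
  after event 9 (t=44: DEL y): {z=11}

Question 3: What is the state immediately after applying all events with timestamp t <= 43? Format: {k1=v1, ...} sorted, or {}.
Answer: {y=-6, z=11}

Derivation:
Apply events with t <= 43 (8 events):
  after event 1 (t=6: DEL y): {}
  after event 2 (t=10: DEC y by 5): {y=-5}
  after event 3 (t=12: SET x = 11): {x=11, y=-5}
  after event 4 (t=16: INC z by 6): {x=11, y=-5, z=6}
  after event 5 (t=18: DEC z by 9): {x=11, y=-5, z=-3}
  after event 6 (t=23: SET y = -6): {x=11, y=-6, z=-3}
  after event 7 (t=30: DEL x): {y=-6, z=-3}
  after event 8 (t=37: SET z = 11): {y=-6, z=11}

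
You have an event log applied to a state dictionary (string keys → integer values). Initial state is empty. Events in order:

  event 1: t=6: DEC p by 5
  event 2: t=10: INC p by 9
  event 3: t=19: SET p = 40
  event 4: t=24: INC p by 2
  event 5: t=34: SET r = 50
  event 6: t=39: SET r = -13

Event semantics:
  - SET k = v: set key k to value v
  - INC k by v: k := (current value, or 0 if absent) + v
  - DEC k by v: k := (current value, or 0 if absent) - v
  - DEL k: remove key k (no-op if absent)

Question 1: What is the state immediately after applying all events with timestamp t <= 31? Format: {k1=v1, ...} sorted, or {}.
Answer: {p=42}

Derivation:
Apply events with t <= 31 (4 events):
  after event 1 (t=6: DEC p by 5): {p=-5}
  after event 2 (t=10: INC p by 9): {p=4}
  after event 3 (t=19: SET p = 40): {p=40}
  after event 4 (t=24: INC p by 2): {p=42}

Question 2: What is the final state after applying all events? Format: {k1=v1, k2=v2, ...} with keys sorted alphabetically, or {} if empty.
Answer: {p=42, r=-13}

Derivation:
  after event 1 (t=6: DEC p by 5): {p=-5}
  after event 2 (t=10: INC p by 9): {p=4}
  after event 3 (t=19: SET p = 40): {p=40}
  after event 4 (t=24: INC p by 2): {p=42}
  after event 5 (t=34: SET r = 50): {p=42, r=50}
  after event 6 (t=39: SET r = -13): {p=42, r=-13}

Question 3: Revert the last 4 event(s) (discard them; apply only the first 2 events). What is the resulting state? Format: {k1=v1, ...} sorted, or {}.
Answer: {p=4}

Derivation:
Keep first 2 events (discard last 4):
  after event 1 (t=6: DEC p by 5): {p=-5}
  after event 2 (t=10: INC p by 9): {p=4}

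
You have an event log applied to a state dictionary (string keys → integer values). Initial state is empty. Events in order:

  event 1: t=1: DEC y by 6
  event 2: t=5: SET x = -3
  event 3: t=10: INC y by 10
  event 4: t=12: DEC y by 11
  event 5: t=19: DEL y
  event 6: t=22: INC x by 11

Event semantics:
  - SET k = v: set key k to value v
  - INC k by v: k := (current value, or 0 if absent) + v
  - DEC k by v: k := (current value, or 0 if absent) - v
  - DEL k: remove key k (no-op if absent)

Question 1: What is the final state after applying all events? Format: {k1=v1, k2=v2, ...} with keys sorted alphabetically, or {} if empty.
  after event 1 (t=1: DEC y by 6): {y=-6}
  after event 2 (t=5: SET x = -3): {x=-3, y=-6}
  after event 3 (t=10: INC y by 10): {x=-3, y=4}
  after event 4 (t=12: DEC y by 11): {x=-3, y=-7}
  after event 5 (t=19: DEL y): {x=-3}
  after event 6 (t=22: INC x by 11): {x=8}

Answer: {x=8}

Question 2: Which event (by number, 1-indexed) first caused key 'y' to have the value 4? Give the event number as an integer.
Looking for first event where y becomes 4:
  event 1: y = -6
  event 2: y = -6
  event 3: y -6 -> 4  <-- first match

Answer: 3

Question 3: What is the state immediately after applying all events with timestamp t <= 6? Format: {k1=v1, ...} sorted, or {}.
Apply events with t <= 6 (2 events):
  after event 1 (t=1: DEC y by 6): {y=-6}
  after event 2 (t=5: SET x = -3): {x=-3, y=-6}

Answer: {x=-3, y=-6}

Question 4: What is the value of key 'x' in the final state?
Answer: 8

Derivation:
Track key 'x' through all 6 events:
  event 1 (t=1: DEC y by 6): x unchanged
  event 2 (t=5: SET x = -3): x (absent) -> -3
  event 3 (t=10: INC y by 10): x unchanged
  event 4 (t=12: DEC y by 11): x unchanged
  event 5 (t=19: DEL y): x unchanged
  event 6 (t=22: INC x by 11): x -3 -> 8
Final: x = 8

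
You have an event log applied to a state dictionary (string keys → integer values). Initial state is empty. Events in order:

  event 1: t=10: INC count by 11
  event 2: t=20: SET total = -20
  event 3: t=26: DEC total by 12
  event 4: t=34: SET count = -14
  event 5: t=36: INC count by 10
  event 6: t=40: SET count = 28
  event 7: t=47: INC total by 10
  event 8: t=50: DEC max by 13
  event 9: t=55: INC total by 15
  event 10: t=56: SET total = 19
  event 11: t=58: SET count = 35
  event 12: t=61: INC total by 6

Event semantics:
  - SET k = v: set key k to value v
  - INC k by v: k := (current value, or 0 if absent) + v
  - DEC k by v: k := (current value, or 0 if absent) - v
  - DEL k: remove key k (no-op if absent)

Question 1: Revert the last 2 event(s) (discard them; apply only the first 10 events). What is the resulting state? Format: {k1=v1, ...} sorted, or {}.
Keep first 10 events (discard last 2):
  after event 1 (t=10: INC count by 11): {count=11}
  after event 2 (t=20: SET total = -20): {count=11, total=-20}
  after event 3 (t=26: DEC total by 12): {count=11, total=-32}
  after event 4 (t=34: SET count = -14): {count=-14, total=-32}
  after event 5 (t=36: INC count by 10): {count=-4, total=-32}
  after event 6 (t=40: SET count = 28): {count=28, total=-32}
  after event 7 (t=47: INC total by 10): {count=28, total=-22}
  after event 8 (t=50: DEC max by 13): {count=28, max=-13, total=-22}
  after event 9 (t=55: INC total by 15): {count=28, max=-13, total=-7}
  after event 10 (t=56: SET total = 19): {count=28, max=-13, total=19}

Answer: {count=28, max=-13, total=19}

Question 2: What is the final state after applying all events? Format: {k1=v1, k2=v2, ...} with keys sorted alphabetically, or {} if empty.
  after event 1 (t=10: INC count by 11): {count=11}
  after event 2 (t=20: SET total = -20): {count=11, total=-20}
  after event 3 (t=26: DEC total by 12): {count=11, total=-32}
  after event 4 (t=34: SET count = -14): {count=-14, total=-32}
  after event 5 (t=36: INC count by 10): {count=-4, total=-32}
  after event 6 (t=40: SET count = 28): {count=28, total=-32}
  after event 7 (t=47: INC total by 10): {count=28, total=-22}
  after event 8 (t=50: DEC max by 13): {count=28, max=-13, total=-22}
  after event 9 (t=55: INC total by 15): {count=28, max=-13, total=-7}
  after event 10 (t=56: SET total = 19): {count=28, max=-13, total=19}
  after event 11 (t=58: SET count = 35): {count=35, max=-13, total=19}
  after event 12 (t=61: INC total by 6): {count=35, max=-13, total=25}

Answer: {count=35, max=-13, total=25}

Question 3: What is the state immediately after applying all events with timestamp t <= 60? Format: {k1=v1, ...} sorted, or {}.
Apply events with t <= 60 (11 events):
  after event 1 (t=10: INC count by 11): {count=11}
  after event 2 (t=20: SET total = -20): {count=11, total=-20}
  after event 3 (t=26: DEC total by 12): {count=11, total=-32}
  after event 4 (t=34: SET count = -14): {count=-14, total=-32}
  after event 5 (t=36: INC count by 10): {count=-4, total=-32}
  after event 6 (t=40: SET count = 28): {count=28, total=-32}
  after event 7 (t=47: INC total by 10): {count=28, total=-22}
  after event 8 (t=50: DEC max by 13): {count=28, max=-13, total=-22}
  after event 9 (t=55: INC total by 15): {count=28, max=-13, total=-7}
  after event 10 (t=56: SET total = 19): {count=28, max=-13, total=19}
  after event 11 (t=58: SET count = 35): {count=35, max=-13, total=19}

Answer: {count=35, max=-13, total=19}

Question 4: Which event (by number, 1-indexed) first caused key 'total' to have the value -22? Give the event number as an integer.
Answer: 7

Derivation:
Looking for first event where total becomes -22:
  event 2: total = -20
  event 3: total = -32
  event 4: total = -32
  event 5: total = -32
  event 6: total = -32
  event 7: total -32 -> -22  <-- first match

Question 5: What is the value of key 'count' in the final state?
Track key 'count' through all 12 events:
  event 1 (t=10: INC count by 11): count (absent) -> 11
  event 2 (t=20: SET total = -20): count unchanged
  event 3 (t=26: DEC total by 12): count unchanged
  event 4 (t=34: SET count = -14): count 11 -> -14
  event 5 (t=36: INC count by 10): count -14 -> -4
  event 6 (t=40: SET count = 28): count -4 -> 28
  event 7 (t=47: INC total by 10): count unchanged
  event 8 (t=50: DEC max by 13): count unchanged
  event 9 (t=55: INC total by 15): count unchanged
  event 10 (t=56: SET total = 19): count unchanged
  event 11 (t=58: SET count = 35): count 28 -> 35
  event 12 (t=61: INC total by 6): count unchanged
Final: count = 35

Answer: 35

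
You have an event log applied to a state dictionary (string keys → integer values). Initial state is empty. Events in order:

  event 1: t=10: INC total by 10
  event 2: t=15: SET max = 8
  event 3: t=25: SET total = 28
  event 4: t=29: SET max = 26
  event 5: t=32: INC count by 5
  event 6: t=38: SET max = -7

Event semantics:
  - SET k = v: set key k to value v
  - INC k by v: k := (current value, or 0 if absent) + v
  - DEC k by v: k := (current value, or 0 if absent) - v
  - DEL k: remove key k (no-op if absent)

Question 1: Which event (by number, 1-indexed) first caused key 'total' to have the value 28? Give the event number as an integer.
Looking for first event where total becomes 28:
  event 1: total = 10
  event 2: total = 10
  event 3: total 10 -> 28  <-- first match

Answer: 3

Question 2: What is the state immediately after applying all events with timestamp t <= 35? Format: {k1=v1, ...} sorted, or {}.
Answer: {count=5, max=26, total=28}

Derivation:
Apply events with t <= 35 (5 events):
  after event 1 (t=10: INC total by 10): {total=10}
  after event 2 (t=15: SET max = 8): {max=8, total=10}
  after event 3 (t=25: SET total = 28): {max=8, total=28}
  after event 4 (t=29: SET max = 26): {max=26, total=28}
  after event 5 (t=32: INC count by 5): {count=5, max=26, total=28}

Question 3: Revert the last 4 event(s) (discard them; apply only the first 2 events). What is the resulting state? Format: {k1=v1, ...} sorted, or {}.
Answer: {max=8, total=10}

Derivation:
Keep first 2 events (discard last 4):
  after event 1 (t=10: INC total by 10): {total=10}
  after event 2 (t=15: SET max = 8): {max=8, total=10}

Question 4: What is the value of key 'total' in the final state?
Answer: 28

Derivation:
Track key 'total' through all 6 events:
  event 1 (t=10: INC total by 10): total (absent) -> 10
  event 2 (t=15: SET max = 8): total unchanged
  event 3 (t=25: SET total = 28): total 10 -> 28
  event 4 (t=29: SET max = 26): total unchanged
  event 5 (t=32: INC count by 5): total unchanged
  event 6 (t=38: SET max = -7): total unchanged
Final: total = 28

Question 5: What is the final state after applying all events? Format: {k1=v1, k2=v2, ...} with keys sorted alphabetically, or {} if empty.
  after event 1 (t=10: INC total by 10): {total=10}
  after event 2 (t=15: SET max = 8): {max=8, total=10}
  after event 3 (t=25: SET total = 28): {max=8, total=28}
  after event 4 (t=29: SET max = 26): {max=26, total=28}
  after event 5 (t=32: INC count by 5): {count=5, max=26, total=28}
  after event 6 (t=38: SET max = -7): {count=5, max=-7, total=28}

Answer: {count=5, max=-7, total=28}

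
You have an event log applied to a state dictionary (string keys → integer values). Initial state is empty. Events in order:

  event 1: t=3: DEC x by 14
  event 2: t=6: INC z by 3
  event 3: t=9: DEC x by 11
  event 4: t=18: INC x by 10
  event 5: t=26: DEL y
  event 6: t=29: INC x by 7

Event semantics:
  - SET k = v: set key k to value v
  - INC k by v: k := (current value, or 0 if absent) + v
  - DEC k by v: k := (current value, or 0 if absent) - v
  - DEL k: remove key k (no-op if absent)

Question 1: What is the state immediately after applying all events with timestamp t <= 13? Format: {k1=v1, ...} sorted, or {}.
Apply events with t <= 13 (3 events):
  after event 1 (t=3: DEC x by 14): {x=-14}
  after event 2 (t=6: INC z by 3): {x=-14, z=3}
  after event 3 (t=9: DEC x by 11): {x=-25, z=3}

Answer: {x=-25, z=3}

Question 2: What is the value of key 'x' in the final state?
Answer: -8

Derivation:
Track key 'x' through all 6 events:
  event 1 (t=3: DEC x by 14): x (absent) -> -14
  event 2 (t=6: INC z by 3): x unchanged
  event 3 (t=9: DEC x by 11): x -14 -> -25
  event 4 (t=18: INC x by 10): x -25 -> -15
  event 5 (t=26: DEL y): x unchanged
  event 6 (t=29: INC x by 7): x -15 -> -8
Final: x = -8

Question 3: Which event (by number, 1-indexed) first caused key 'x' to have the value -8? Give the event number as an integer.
Looking for first event where x becomes -8:
  event 1: x = -14
  event 2: x = -14
  event 3: x = -25
  event 4: x = -15
  event 5: x = -15
  event 6: x -15 -> -8  <-- first match

Answer: 6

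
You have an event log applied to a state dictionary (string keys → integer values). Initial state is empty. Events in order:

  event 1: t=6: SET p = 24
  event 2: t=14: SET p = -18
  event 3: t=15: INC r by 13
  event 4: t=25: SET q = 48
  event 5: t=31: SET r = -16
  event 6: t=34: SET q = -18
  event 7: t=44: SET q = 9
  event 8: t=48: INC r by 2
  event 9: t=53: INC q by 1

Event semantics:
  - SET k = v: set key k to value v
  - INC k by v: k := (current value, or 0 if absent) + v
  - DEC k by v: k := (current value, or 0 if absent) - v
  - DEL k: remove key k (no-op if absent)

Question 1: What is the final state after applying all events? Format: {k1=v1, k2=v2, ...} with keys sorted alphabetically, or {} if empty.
Answer: {p=-18, q=10, r=-14}

Derivation:
  after event 1 (t=6: SET p = 24): {p=24}
  after event 2 (t=14: SET p = -18): {p=-18}
  after event 3 (t=15: INC r by 13): {p=-18, r=13}
  after event 4 (t=25: SET q = 48): {p=-18, q=48, r=13}
  after event 5 (t=31: SET r = -16): {p=-18, q=48, r=-16}
  after event 6 (t=34: SET q = -18): {p=-18, q=-18, r=-16}
  after event 7 (t=44: SET q = 9): {p=-18, q=9, r=-16}
  after event 8 (t=48: INC r by 2): {p=-18, q=9, r=-14}
  after event 9 (t=53: INC q by 1): {p=-18, q=10, r=-14}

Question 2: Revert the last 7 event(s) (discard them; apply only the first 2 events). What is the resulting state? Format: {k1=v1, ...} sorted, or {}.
Keep first 2 events (discard last 7):
  after event 1 (t=6: SET p = 24): {p=24}
  after event 2 (t=14: SET p = -18): {p=-18}

Answer: {p=-18}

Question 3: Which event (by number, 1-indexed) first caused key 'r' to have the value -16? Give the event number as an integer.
Answer: 5

Derivation:
Looking for first event where r becomes -16:
  event 3: r = 13
  event 4: r = 13
  event 5: r 13 -> -16  <-- first match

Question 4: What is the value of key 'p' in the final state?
Answer: -18

Derivation:
Track key 'p' through all 9 events:
  event 1 (t=6: SET p = 24): p (absent) -> 24
  event 2 (t=14: SET p = -18): p 24 -> -18
  event 3 (t=15: INC r by 13): p unchanged
  event 4 (t=25: SET q = 48): p unchanged
  event 5 (t=31: SET r = -16): p unchanged
  event 6 (t=34: SET q = -18): p unchanged
  event 7 (t=44: SET q = 9): p unchanged
  event 8 (t=48: INC r by 2): p unchanged
  event 9 (t=53: INC q by 1): p unchanged
Final: p = -18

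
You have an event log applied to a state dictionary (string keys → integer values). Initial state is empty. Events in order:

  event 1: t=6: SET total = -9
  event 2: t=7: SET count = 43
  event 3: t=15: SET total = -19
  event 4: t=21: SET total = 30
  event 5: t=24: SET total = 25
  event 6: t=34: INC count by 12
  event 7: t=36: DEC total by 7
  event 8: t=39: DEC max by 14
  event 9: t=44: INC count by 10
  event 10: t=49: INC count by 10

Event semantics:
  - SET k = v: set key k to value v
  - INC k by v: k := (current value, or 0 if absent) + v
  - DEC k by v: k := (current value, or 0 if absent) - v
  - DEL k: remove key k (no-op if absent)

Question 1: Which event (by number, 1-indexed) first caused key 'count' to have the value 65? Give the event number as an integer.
Looking for first event where count becomes 65:
  event 2: count = 43
  event 3: count = 43
  event 4: count = 43
  event 5: count = 43
  event 6: count = 55
  event 7: count = 55
  event 8: count = 55
  event 9: count 55 -> 65  <-- first match

Answer: 9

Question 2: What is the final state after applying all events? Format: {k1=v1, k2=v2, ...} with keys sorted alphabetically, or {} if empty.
Answer: {count=75, max=-14, total=18}

Derivation:
  after event 1 (t=6: SET total = -9): {total=-9}
  after event 2 (t=7: SET count = 43): {count=43, total=-9}
  after event 3 (t=15: SET total = -19): {count=43, total=-19}
  after event 4 (t=21: SET total = 30): {count=43, total=30}
  after event 5 (t=24: SET total = 25): {count=43, total=25}
  after event 6 (t=34: INC count by 12): {count=55, total=25}
  after event 7 (t=36: DEC total by 7): {count=55, total=18}
  after event 8 (t=39: DEC max by 14): {count=55, max=-14, total=18}
  after event 9 (t=44: INC count by 10): {count=65, max=-14, total=18}
  after event 10 (t=49: INC count by 10): {count=75, max=-14, total=18}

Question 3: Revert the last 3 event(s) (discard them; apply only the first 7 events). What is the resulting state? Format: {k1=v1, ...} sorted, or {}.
Keep first 7 events (discard last 3):
  after event 1 (t=6: SET total = -9): {total=-9}
  after event 2 (t=7: SET count = 43): {count=43, total=-9}
  after event 3 (t=15: SET total = -19): {count=43, total=-19}
  after event 4 (t=21: SET total = 30): {count=43, total=30}
  after event 5 (t=24: SET total = 25): {count=43, total=25}
  after event 6 (t=34: INC count by 12): {count=55, total=25}
  after event 7 (t=36: DEC total by 7): {count=55, total=18}

Answer: {count=55, total=18}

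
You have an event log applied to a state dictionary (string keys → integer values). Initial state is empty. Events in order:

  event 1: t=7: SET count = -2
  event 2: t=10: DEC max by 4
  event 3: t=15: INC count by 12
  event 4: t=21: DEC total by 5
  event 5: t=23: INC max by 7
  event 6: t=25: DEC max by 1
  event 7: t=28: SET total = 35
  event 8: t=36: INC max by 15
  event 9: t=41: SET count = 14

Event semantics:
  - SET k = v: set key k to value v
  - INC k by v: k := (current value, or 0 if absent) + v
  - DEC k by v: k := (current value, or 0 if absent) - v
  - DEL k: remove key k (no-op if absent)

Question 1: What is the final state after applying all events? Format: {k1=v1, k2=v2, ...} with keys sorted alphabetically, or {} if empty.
Answer: {count=14, max=17, total=35}

Derivation:
  after event 1 (t=7: SET count = -2): {count=-2}
  after event 2 (t=10: DEC max by 4): {count=-2, max=-4}
  after event 3 (t=15: INC count by 12): {count=10, max=-4}
  after event 4 (t=21: DEC total by 5): {count=10, max=-4, total=-5}
  after event 5 (t=23: INC max by 7): {count=10, max=3, total=-5}
  after event 6 (t=25: DEC max by 1): {count=10, max=2, total=-5}
  after event 7 (t=28: SET total = 35): {count=10, max=2, total=35}
  after event 8 (t=36: INC max by 15): {count=10, max=17, total=35}
  after event 9 (t=41: SET count = 14): {count=14, max=17, total=35}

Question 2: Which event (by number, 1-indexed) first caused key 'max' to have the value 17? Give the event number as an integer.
Looking for first event where max becomes 17:
  event 2: max = -4
  event 3: max = -4
  event 4: max = -4
  event 5: max = 3
  event 6: max = 2
  event 7: max = 2
  event 8: max 2 -> 17  <-- first match

Answer: 8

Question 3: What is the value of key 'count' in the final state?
Answer: 14

Derivation:
Track key 'count' through all 9 events:
  event 1 (t=7: SET count = -2): count (absent) -> -2
  event 2 (t=10: DEC max by 4): count unchanged
  event 3 (t=15: INC count by 12): count -2 -> 10
  event 4 (t=21: DEC total by 5): count unchanged
  event 5 (t=23: INC max by 7): count unchanged
  event 6 (t=25: DEC max by 1): count unchanged
  event 7 (t=28: SET total = 35): count unchanged
  event 8 (t=36: INC max by 15): count unchanged
  event 9 (t=41: SET count = 14): count 10 -> 14
Final: count = 14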